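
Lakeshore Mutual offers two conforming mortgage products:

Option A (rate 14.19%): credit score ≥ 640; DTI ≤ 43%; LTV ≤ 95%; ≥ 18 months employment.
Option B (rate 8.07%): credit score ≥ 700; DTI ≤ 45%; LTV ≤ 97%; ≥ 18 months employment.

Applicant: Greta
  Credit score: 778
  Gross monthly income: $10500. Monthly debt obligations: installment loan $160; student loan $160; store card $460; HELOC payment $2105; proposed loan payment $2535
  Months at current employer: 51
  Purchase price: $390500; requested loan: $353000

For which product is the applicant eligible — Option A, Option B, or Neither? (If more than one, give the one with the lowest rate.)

Total debts = (160 + 160 + 460 + 2,105 + 2,535) = 5,420; DTI = 5,420/10,500 = 51.6%.
LTV = 353,000/390,500 = 90.4%.
Option A: score 778 ≥ 640; DTI 51.6% > 43%; LTV 90.4% ≤ 95%; employment 51 ≥ 18 mo → does not qualify.
Option B: score 778 ≥ 700; DTI 51.6% > 45%; LTV 90.4% ≤ 97%; employment 51 ≥ 18 mo → does not qualify.

Neither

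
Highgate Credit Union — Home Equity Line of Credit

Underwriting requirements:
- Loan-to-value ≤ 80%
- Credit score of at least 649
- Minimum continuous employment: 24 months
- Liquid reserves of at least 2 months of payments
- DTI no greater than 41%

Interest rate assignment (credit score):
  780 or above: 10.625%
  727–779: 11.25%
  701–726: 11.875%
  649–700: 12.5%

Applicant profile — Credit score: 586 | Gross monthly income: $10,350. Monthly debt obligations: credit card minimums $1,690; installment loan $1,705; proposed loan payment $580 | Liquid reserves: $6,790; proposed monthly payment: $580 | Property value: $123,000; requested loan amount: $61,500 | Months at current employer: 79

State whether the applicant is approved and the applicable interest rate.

Denied

Credit score 586 < 649 (below minimum)
Employment 79 ≥ 24 months
Reserves = 6,790/580 = 11.7 months ≥ 2
Loan-to-value = 61,500/123,000 = 50% — pass (80% max)
Total monthly debts = (1,690 + 1,705 + 580) = 3,975. DTI: 3,975 ÷ 10,350 = 38.4%, within the 41% cap
Not all requirements met → denied.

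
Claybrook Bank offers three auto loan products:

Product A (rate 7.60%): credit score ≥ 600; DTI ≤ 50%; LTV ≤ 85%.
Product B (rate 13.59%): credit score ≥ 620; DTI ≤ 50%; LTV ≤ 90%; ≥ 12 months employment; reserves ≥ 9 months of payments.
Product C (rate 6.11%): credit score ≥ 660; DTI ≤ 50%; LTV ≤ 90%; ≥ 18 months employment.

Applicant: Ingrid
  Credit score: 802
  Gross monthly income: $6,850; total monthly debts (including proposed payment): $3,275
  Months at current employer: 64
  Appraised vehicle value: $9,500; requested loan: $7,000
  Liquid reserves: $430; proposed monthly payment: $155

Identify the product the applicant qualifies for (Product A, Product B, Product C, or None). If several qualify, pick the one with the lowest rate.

Product C

DTI = 3,275/6,850 = 47.8%.
LTV = 7,000/9,500 = 73.7%.
Reserves = 430/155 = 2.8 months.
Product A: score 802 ≥ 600; DTI 47.8% ≤ 50%; LTV 73.7% ≤ 85% → qualifies.
Product B: score 802 ≥ 620; DTI 47.8% ≤ 50%; LTV 73.7% ≤ 90%; employment 64 ≥ 12 mo; reserves 2.8 < 9 mo → does not qualify.
Product C: score 802 ≥ 660; DTI 47.8% ≤ 50%; LTV 73.7% ≤ 90%; employment 64 ≥ 18 mo → qualifies.
Qualifying: Product A, Product C. Lowest rate is 6.11% → Product C.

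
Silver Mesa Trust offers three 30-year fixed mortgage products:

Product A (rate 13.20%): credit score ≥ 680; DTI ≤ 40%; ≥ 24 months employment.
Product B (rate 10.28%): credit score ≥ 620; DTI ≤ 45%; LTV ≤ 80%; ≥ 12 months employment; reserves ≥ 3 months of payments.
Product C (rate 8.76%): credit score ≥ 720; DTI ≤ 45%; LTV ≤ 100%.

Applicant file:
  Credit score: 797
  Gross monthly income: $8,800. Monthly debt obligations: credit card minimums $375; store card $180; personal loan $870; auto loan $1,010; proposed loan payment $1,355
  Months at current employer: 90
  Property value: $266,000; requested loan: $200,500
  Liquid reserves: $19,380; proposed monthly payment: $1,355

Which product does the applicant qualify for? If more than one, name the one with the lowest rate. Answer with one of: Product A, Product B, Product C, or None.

Product C

Total debts = (375 + 180 + 870 + 1,010 + 1,355) = 3,790; DTI = 3,790/8,800 = 43.1%.
LTV = 200,500/266,000 = 75.4%.
Reserves = 19,380/1,355 = 14.3 months.
Product A: score 797 ≥ 680; DTI 43.1% > 40%; employment 90 ≥ 24 mo → does not qualify.
Product B: score 797 ≥ 620; DTI 43.1% ≤ 45%; LTV 75.4% ≤ 80%; employment 90 ≥ 12 mo; reserves 14.3 ≥ 3 mo → qualifies.
Product C: score 797 ≥ 720; DTI 43.1% ≤ 45%; LTV 75.4% ≤ 100% → qualifies.
Qualifying: Product B, Product C. Lowest rate is 8.76% → Product C.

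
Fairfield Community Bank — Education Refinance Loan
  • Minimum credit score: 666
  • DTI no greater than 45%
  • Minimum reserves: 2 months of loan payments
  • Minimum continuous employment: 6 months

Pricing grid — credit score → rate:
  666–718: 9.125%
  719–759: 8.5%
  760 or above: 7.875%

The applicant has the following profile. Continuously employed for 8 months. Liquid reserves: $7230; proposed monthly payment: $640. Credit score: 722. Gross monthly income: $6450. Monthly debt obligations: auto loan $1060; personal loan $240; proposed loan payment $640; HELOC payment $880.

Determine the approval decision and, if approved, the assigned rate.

Credit score 722 ≥ 666 (meets minimum)
Employment 8 ≥ 6 months
Reserves: 7,230 ÷ 640 = 11.3 months (meets 2-month minimum)
Total monthly debts = (1,060 + 240 + 640 + 880) = 2,820. DTI: 2,820 ÷ 6,450 = 43.7%, within the 45% cap
All requirements met. Score 722 falls in the 719–759 tier → 8.5%.

Approved at 8.5%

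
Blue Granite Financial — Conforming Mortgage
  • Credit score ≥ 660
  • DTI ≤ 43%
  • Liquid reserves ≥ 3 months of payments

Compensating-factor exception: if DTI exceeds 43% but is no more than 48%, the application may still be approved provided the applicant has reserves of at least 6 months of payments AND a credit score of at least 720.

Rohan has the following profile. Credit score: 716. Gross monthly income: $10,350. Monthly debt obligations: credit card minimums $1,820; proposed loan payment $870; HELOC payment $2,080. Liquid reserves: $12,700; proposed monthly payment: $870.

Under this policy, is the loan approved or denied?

Denied

Credit score 716 ≥ 660 (meets base)
Total debts = (1,820 + 870 + 2,080) = 4,770. DTI = 4,770/10,350 = 46.1% > 43% — standard DTI limit exceeded.
Reserves = 12,700/870 = 14.6 months ≥ 3
DTI 46.1% is within the 43%–48% exception band; checking compensating factors.
Override check — reserves: 14.6 mo (ok); score: 716 (below 720).
Compensating-factor requirement not fully met.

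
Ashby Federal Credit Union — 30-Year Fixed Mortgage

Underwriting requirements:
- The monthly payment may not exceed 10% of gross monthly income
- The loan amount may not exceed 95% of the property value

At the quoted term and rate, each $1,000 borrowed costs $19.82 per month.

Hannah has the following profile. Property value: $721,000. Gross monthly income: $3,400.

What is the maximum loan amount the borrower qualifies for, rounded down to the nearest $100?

Payment cap: 10% × $3,400 = $340/month.
At $19.82 per $1,000, that supports 340/19.82 × 1,000 ≈ $17,154 → $17,100.
LTV cap: 95% × $721,000 = $684,950 → $684,900.
Binding constraint: payment-to-income.

$17,100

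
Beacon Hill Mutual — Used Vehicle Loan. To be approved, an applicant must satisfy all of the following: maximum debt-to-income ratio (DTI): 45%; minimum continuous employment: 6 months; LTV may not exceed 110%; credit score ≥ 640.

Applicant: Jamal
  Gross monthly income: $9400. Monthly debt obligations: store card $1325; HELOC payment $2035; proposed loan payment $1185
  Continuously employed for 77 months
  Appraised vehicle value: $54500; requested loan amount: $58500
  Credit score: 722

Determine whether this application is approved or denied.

Denied

Total monthly debts = (1,325 + 2,035 + 1,185) = 4,545. Debt-to-income = 4,545/9,400 = 48.4% — over 45% limit
Employment 77 ≥ 6 months
LTV = 58,500/54,500 = 107.3% ≤ 110%
Credit score 722 ≥ 640 (meets)
Fails on DTI.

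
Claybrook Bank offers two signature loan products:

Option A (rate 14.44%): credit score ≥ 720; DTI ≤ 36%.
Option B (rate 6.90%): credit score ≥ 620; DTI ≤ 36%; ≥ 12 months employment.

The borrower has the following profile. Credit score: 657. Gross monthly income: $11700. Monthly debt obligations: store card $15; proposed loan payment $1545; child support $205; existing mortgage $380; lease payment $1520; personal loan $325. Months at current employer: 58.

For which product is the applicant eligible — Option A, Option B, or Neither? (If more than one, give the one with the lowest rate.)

Total debts = (15 + 1,545 + 205 + 380 + 1,520 + 325) = 3,990; DTI = 3,990/11,700 = 34.1%.
Option A: score 657 < 720; DTI 34.1% ≤ 36% → does not qualify.
Option B: score 657 ≥ 620; DTI 34.1% ≤ 36%; employment 58 ≥ 12 mo → qualifies.

Option B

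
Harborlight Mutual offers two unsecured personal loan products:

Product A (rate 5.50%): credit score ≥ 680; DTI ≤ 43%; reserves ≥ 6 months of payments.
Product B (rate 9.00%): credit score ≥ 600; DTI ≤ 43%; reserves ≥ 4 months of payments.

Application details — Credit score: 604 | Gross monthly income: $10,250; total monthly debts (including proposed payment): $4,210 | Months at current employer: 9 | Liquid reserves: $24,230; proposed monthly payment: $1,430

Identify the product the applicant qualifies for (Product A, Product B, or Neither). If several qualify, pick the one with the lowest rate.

Product B

DTI = 4,210/10,250 = 41.1%.
Reserves = 24,230/1,430 = 16.9 months.
Product A: score 604 < 680; DTI 41.1% ≤ 43%; reserves 16.9 ≥ 6 mo → does not qualify.
Product B: score 604 ≥ 600; DTI 41.1% ≤ 43%; reserves 16.9 ≥ 4 mo → qualifies.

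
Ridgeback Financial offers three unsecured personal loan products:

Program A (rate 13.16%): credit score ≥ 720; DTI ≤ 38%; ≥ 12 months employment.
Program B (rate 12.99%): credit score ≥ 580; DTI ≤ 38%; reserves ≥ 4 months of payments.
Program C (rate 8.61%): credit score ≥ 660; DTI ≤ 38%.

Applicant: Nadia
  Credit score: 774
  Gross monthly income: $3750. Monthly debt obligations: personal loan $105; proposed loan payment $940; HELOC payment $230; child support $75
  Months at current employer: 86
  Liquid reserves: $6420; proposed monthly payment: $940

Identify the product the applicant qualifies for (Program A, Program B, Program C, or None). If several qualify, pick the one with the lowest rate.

Total debts = (105 + 940 + 230 + 75) = 1,350; DTI = 1,350/3,750 = 36%.
Reserves = 6,420/940 = 6.8 months.
Program A: score 774 ≥ 720; DTI 36% ≤ 38%; employment 86 ≥ 12 mo → qualifies.
Program B: score 774 ≥ 580; DTI 36% ≤ 38%; reserves 6.8 ≥ 4 mo → qualifies.
Program C: score 774 ≥ 660; DTI 36% ≤ 38% → qualifies.
Qualifying: Program A, Program B, Program C. Lowest rate is 8.61% → Program C.

Program C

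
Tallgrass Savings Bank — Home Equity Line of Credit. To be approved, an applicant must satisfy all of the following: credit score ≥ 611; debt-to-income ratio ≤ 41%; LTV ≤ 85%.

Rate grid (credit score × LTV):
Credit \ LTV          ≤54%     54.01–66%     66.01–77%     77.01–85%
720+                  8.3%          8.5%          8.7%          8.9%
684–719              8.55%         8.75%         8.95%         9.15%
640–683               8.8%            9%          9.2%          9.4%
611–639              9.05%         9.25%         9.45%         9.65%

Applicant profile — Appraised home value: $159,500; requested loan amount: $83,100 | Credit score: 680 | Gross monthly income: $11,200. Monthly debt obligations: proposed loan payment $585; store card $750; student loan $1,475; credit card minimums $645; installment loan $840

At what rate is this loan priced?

8.8%

Credit score 680 ≥ 611; Total monthly debts = (585 + 750 + 1,475 + 645 + 840) = 4,295. Debt-to-income = 4,295/11,200 = 38.3% — meets 41% limit
LTV: 83,100 ÷ 159,500 = 52.1%, within 85% cap
Credit 680 → row 640–683; LTV 52.1% → column ≤54%. Grid cell → 8.8%.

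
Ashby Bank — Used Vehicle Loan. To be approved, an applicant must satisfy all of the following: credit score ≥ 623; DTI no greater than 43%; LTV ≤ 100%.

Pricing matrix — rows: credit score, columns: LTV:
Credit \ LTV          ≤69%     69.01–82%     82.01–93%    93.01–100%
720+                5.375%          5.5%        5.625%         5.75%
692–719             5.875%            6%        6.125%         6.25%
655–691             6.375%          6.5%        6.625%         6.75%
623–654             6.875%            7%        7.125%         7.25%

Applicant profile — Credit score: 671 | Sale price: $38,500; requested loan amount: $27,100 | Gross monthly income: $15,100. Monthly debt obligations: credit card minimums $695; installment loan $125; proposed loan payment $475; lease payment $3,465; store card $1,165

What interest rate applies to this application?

Credit score 671 ≥ 623; Total monthly debts = (695 + 125 + 475 + 3,465 + 1,165) = 5,925. DTI: 5,925 ÷ 15,100 = 39.2%, within the 43% cap
LTV: 27,100 ÷ 38,500 = 70.4%, within 100% cap
Score 671 is in the 655–691 band; LTV 70.4% is in the 69.01–82% band → 6.5%.

6.5%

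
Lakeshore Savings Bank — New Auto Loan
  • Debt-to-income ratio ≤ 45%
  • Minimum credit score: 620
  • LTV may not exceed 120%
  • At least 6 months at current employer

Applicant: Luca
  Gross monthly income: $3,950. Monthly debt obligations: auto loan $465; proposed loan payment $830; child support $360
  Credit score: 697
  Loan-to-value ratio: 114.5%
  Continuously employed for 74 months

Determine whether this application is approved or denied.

Total monthly debts = (465 + 830 + 360) = 1,655. Debt-to-income = 1,655/3,950 = 41.9% — meets 45% limit
Credit score 697 ≥ 620 (meets)
LTV 114.5% — within 120%
Employment 74 ≥ 6 months
All criteria satisfied.

Approved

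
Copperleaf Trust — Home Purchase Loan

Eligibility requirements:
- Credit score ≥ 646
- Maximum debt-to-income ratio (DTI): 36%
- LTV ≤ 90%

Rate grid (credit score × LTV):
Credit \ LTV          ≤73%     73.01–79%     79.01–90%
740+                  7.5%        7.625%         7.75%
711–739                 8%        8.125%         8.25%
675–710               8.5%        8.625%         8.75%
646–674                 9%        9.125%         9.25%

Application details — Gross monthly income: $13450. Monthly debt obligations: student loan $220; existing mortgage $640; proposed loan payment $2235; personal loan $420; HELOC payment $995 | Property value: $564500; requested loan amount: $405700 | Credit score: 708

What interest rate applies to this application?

8.5%

Credit score 708 ≥ 646; Total monthly debts = (220 + 640 + 2,235 + 420 + 995) = 4,510. DTI = 4,510/13,450 = 33.5% ≤ 36%
LTV = 405,700/564,500 = 71.9% ≤ 90%
Credit 708 → row 675–710; LTV 71.9% → column ≤73%. Grid cell → 8.5%.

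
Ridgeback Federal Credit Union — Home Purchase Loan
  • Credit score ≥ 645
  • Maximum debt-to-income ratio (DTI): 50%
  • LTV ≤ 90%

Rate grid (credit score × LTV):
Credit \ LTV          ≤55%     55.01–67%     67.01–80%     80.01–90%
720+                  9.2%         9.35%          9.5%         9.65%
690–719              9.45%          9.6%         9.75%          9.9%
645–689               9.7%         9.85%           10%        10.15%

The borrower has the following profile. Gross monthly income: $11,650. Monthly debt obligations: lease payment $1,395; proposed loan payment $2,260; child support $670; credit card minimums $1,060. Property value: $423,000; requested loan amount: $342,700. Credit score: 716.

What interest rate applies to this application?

Credit score 716 ≥ 645; Total monthly debts = (1,395 + 2,260 + 670 + 1,060) = 5,385. Debt-to-income = 5,385/11,650 = 46.2% — meets 50% limit
LTV = 342,700/423,000 = 81% ≤ 90%
Credit 716 → row 690–719; LTV 81% → column 80.01–90%. Grid cell → 9.9%.

9.9%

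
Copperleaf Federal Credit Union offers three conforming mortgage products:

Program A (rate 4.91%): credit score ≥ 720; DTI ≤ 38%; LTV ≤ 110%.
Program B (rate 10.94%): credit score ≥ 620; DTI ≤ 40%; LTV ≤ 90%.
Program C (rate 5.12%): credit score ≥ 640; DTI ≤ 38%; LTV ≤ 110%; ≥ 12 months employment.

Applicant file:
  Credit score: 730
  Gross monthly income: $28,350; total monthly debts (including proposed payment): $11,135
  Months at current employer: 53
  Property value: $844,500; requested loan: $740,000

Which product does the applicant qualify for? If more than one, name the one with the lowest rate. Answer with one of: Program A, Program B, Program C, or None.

Program B

DTI = 11,135/28,350 = 39.3%.
LTV = 740,000/844,500 = 87.6%.
Program A: score 730 ≥ 720; DTI 39.3% > 38%; LTV 87.6% ≤ 110% → does not qualify.
Program B: score 730 ≥ 620; DTI 39.3% ≤ 40%; LTV 87.6% ≤ 90% → qualifies.
Program C: score 730 ≥ 640; DTI 39.3% > 38%; LTV 87.6% ≤ 110%; employment 53 ≥ 12 mo → does not qualify.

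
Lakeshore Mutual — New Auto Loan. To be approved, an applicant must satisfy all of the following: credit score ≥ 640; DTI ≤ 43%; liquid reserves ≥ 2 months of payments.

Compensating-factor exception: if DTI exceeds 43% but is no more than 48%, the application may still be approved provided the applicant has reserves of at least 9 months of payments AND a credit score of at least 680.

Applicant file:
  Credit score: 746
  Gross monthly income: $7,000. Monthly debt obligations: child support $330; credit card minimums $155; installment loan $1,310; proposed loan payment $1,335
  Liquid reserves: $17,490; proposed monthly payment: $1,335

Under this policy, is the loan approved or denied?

Credit score 746 ≥ 640 (meets base)
Total debts = (330 + 155 + 1,310 + 1,335) = 3,130. DTI: 3,130 ÷ 7,000 = 44.7%, over the 43% base limit.
Reserves = 17,490/1,335 = 13.1 months ≥ 2
DTI 44.7% is within the 43%–48% exception band; checking compensating factors.
Override check — reserves: 13.1 mo (ok); score: 746 (ok).
Both compensating conditions met → exception applies.

Approved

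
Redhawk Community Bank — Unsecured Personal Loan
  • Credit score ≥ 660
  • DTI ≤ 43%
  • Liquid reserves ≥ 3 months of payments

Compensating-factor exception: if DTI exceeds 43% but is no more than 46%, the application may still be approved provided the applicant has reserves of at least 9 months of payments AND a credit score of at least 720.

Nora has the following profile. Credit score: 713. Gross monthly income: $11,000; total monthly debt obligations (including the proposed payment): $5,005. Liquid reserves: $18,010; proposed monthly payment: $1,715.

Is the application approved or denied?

Denied

Credit score 713 ≥ 660 (meets base)
DTI = 5,005/11,000 = 45.5% > 43% — standard DTI limit exceeded.
Reserves: 18,010 ÷ 1,715 = 10.5 months (meets 3-month minimum)
45.5% falls in the override range (43%–46%), so the compensating-factor test applies.
Override check — reserves: 10.5 mo (ok); score: 713 (below 720).
Override conditions not both satisfied; exception does not apply.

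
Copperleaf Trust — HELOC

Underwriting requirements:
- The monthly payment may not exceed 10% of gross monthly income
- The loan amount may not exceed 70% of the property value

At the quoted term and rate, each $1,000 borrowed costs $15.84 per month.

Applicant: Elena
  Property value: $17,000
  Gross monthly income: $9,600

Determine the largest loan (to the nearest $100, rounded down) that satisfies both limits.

$11,900

Payment cap: 10% × $9,600 = $960/month.
At $15.84 per $1,000, that supports 960/15.84 × 1,000 ≈ $60,606 → $60,600.
LTV cap: 70% × $17,000 = $11,900 → $11,900.
Binding constraint: loan-to-value.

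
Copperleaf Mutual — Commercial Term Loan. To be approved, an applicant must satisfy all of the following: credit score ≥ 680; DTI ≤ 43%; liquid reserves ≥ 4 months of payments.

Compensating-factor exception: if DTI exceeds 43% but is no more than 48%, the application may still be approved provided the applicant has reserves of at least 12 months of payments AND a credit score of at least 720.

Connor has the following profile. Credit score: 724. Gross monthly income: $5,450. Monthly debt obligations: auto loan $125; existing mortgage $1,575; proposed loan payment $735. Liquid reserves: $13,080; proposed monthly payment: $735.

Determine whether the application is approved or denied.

Approved

Credit score 724 ≥ 680 (meets base)
Total debts = (125 + 1,575 + 735) = 2,435. DTI: 2,435 ÷ 5,450 = 44.7%, over the 43% base limit.
Reserves: 13,080 ÷ 735 = 17.8 months (meets 4-month minimum)
DTI 44.7% is within the 43%–48% exception band; checking compensating factors.
Override check — reserves: 17.8 mo (ok); score: 724 (ok).
Both compensating conditions met → exception applies.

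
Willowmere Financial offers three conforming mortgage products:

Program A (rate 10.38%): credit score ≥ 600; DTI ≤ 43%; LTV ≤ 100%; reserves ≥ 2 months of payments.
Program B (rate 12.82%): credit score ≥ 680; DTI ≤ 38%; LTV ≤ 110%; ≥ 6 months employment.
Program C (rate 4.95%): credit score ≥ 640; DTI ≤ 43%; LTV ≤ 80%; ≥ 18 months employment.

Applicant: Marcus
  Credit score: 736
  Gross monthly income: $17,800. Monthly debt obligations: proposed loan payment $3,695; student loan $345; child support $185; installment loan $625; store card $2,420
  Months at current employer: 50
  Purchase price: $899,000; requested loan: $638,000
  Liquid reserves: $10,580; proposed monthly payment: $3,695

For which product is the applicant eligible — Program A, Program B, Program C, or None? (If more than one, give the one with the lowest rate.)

Total debts = (3,695 + 345 + 185 + 625 + 2,420) = 7,270; DTI = 7,270/17,800 = 40.8%.
LTV = 638,000/899,000 = 71%.
Reserves = 10,580/3,695 = 2.9 months.
Program A: score 736 ≥ 600; DTI 40.8% ≤ 43%; LTV 71% ≤ 100%; reserves 2.9 ≥ 2 mo → qualifies.
Program B: score 736 ≥ 680; DTI 40.8% > 38%; LTV 71% ≤ 110%; employment 50 ≥ 6 mo → does not qualify.
Program C: score 736 ≥ 640; DTI 40.8% ≤ 43%; LTV 71% ≤ 80%; employment 50 ≥ 18 mo → qualifies.
Qualifying: Program A, Program C. Lowest rate is 4.95% → Program C.

Program C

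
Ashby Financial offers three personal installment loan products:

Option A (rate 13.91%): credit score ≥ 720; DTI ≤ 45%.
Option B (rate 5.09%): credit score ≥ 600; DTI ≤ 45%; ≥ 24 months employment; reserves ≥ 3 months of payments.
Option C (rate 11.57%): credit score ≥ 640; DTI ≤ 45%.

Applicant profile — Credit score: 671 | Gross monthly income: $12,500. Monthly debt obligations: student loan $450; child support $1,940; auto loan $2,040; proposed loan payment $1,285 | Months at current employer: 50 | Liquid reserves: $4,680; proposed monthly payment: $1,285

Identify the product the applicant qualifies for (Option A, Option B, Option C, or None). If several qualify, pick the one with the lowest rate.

None

Total debts = (450 + 1,940 + 2,040 + 1,285) = 5,715; DTI = 5,715/12,500 = 45.7%.
Reserves = 4,680/1,285 = 3.6 months.
Option A: score 671 < 720; DTI 45.7% > 45% → does not qualify.
Option B: score 671 ≥ 600; DTI 45.7% > 45%; employment 50 ≥ 24 mo; reserves 3.6 ≥ 3 mo → does not qualify.
Option C: score 671 ≥ 640; DTI 45.7% > 45% → does not qualify.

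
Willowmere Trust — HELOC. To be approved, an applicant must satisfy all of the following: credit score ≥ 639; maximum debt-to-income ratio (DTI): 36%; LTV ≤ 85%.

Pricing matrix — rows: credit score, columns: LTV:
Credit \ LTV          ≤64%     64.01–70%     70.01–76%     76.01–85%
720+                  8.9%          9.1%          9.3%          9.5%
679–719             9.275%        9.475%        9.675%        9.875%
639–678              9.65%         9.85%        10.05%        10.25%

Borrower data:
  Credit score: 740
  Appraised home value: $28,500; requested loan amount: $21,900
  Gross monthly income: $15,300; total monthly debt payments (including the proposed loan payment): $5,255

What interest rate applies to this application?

Credit score 740 ≥ 639; DTI: 5,255 ÷ 15,300 = 34.3%, within the 36% cap
LTV: 21,900 ÷ 28,500 = 76.8%, within 85% cap
Score 740 is in the 720+ band; LTV 76.8% is in the 76.01–85% band → 9.5%.

9.5%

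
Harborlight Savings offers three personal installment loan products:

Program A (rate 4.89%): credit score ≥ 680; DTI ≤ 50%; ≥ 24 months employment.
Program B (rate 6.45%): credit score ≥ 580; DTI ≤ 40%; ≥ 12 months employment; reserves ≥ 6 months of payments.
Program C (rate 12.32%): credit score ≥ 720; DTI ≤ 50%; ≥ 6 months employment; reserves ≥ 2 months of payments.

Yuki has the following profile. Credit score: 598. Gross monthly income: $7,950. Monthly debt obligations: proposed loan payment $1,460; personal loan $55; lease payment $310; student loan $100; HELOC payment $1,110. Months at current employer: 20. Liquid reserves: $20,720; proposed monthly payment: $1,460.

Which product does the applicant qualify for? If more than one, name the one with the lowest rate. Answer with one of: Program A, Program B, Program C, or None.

Program B

Total debts = (1,460 + 55 + 310 + 100 + 1,110) = 3,035; DTI = 3,035/7,950 = 38.2%.
Reserves = 20,720/1,460 = 14.2 months.
Program A: score 598 < 680; DTI 38.2% ≤ 50%; employment 20 < 24 mo → does not qualify.
Program B: score 598 ≥ 580; DTI 38.2% ≤ 40%; employment 20 ≥ 12 mo; reserves 14.2 ≥ 6 mo → qualifies.
Program C: score 598 < 720; DTI 38.2% ≤ 50%; employment 20 ≥ 6 mo; reserves 14.2 ≥ 2 mo → does not qualify.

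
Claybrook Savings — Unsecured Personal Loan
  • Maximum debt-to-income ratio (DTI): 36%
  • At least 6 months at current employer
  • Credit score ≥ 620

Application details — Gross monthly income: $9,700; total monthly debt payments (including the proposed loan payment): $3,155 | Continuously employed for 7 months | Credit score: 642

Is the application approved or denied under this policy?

Approved

DTI: 3,155 ÷ 9,700 = 32.5%, within the 36% cap
Employment 7 ≥ 6 months
Credit score 642 ≥ 620 (meets)
All criteria satisfied.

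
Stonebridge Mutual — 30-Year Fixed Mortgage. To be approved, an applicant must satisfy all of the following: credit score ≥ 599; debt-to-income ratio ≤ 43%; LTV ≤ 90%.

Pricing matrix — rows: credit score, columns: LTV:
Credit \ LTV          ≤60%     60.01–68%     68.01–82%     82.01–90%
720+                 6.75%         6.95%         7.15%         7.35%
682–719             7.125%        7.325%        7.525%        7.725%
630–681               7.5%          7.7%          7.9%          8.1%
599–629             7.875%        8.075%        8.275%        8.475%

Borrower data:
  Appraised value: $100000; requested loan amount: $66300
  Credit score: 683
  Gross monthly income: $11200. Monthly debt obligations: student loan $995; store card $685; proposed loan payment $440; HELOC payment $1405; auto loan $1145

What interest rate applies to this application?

Credit score 683 ≥ 599; Total monthly debts = (995 + 685 + 440 + 1,405 + 1,145) = 4,670. DTI: 4,670 ÷ 11,200 = 41.7%, within the 43% cap
LTV: 66,300 ÷ 100,000 = 66.3%, within 90% cap
Score 683 is in the 682–719 band; LTV 66.3% is in the 60.01–68% band → 7.325%.

7.325%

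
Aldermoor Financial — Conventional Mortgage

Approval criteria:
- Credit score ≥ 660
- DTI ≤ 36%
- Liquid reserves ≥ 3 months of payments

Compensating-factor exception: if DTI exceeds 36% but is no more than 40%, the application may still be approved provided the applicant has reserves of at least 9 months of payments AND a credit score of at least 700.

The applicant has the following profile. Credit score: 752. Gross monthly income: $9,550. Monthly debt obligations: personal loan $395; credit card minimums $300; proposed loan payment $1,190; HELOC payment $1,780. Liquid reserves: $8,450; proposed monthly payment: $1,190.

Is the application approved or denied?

Credit score 752 ≥ 660 (meets base)
Total debts = (395 + 300 + 1,190 + 1,780) = 3,665. DTI = 3,665/9,550 = 38.4% > 36% — standard DTI limit exceeded.
Reserves = 8,450/1,190 = 7.1 months ≥ 3
DTI 38.4% is within the 36%–40% exception band; checking compensating factors.
Reserves 7.1 < 9 months; credit score 752 ≥ 700.
Override conditions not both satisfied; exception does not apply.

Denied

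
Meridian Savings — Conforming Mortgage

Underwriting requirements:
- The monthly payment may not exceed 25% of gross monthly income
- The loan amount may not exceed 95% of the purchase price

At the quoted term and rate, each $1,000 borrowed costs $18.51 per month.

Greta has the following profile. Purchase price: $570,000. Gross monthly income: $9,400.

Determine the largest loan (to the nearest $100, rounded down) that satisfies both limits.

Payment cap: 25% × $9,400 = $2,350/month.
At $18.51 per $1,000, that supports 2,350/18.51 × 1,000 ≈ $126,958 → $126,900.
LTV cap: 95% × $570,000 = $541,500 → $541,500.
Binding constraint: payment-to-income.

$126,900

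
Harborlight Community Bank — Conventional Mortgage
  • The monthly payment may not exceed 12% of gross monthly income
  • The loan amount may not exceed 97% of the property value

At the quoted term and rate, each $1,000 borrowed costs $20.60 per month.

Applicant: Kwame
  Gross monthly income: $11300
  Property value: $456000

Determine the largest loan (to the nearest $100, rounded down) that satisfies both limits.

Payment cap: 12% × $11,300 = $1,356/month.
At $20.60 per $1,000, that supports 1,356/20.60 × 1,000 ≈ $65,825 → $65,800.
LTV cap: 97% × $456,000 = $442,320 → $442,300.
Binding constraint: payment-to-income.

$65,800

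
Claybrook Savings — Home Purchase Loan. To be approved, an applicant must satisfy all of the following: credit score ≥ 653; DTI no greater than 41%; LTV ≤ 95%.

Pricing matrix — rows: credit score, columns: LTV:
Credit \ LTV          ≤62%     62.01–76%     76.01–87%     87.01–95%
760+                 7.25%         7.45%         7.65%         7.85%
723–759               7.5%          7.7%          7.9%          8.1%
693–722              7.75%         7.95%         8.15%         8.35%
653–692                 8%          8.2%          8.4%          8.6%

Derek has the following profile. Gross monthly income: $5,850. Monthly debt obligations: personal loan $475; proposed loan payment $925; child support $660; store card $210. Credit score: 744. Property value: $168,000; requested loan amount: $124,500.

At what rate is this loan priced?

7.7%

Credit score 744 ≥ 653; Total monthly debts = (475 + 925 + 660 + 210) = 2,270. Debt-to-income = 2,270/5,850 = 38.8% — meets 41% limit
Loan-to-value = 124,500/168,000 = 74.1% — pass (95% max)
Credit 744 → row 723–759; LTV 74.1% → column 62.01–76%. Grid cell → 7.7%.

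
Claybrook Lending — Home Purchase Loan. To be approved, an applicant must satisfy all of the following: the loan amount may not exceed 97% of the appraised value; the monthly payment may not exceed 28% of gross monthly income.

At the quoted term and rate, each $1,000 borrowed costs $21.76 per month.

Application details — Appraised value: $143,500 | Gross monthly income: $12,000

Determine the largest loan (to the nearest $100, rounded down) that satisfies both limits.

Payment cap: 28% × $12,000 = $3,360/month.
At $21.76 per $1,000, that supports 3,360/21.76 × 1,000 ≈ $154,411 → $154,400.
LTV cap: 97% × $143,500 = $139,195 → $139,100.
Binding constraint: loan-to-value.

$139,100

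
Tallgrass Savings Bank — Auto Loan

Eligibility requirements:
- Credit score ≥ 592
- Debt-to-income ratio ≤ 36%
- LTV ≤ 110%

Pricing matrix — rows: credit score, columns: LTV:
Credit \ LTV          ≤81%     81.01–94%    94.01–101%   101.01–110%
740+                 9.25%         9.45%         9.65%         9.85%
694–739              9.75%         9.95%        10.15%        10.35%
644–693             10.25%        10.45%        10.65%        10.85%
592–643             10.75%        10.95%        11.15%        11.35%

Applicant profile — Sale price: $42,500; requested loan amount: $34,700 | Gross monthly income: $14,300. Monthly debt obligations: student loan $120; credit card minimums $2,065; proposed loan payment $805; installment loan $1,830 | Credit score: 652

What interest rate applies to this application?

Credit score 652 ≥ 592; Total monthly debts = (120 + 2,065 + 805 + 1,830) = 4,820. DTI = 4,820/14,300 = 33.7% ≤ 36%
LTV: 34,700 ÷ 42,500 = 81.6%, within 110% cap
Row: 652 falls in 644–693. Column: 81.6% falls in 81.01–94%. Rate = 10.45%.

10.45%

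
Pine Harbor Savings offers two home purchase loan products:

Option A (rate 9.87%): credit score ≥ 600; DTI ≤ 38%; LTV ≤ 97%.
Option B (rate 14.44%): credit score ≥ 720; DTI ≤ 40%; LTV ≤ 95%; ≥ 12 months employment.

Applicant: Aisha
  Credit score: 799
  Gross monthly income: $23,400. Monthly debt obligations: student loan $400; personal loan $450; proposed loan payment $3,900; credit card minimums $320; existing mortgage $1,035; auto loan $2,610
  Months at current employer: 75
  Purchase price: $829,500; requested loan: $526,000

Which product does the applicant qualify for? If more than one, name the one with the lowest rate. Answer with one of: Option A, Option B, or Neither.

Option A

Total debts = (400 + 450 + 3,900 + 320 + 1,035 + 2,610) = 8,715; DTI = 8,715/23,400 = 37.2%.
LTV = 526,000/829,500 = 63.4%.
Option A: score 799 ≥ 600; DTI 37.2% ≤ 38%; LTV 63.4% ≤ 97% → qualifies.
Option B: score 799 ≥ 720; DTI 37.2% ≤ 40%; LTV 63.4% ≤ 95%; employment 75 ≥ 12 mo → qualifies.
Qualifying: Option A, Option B. Lowest rate is 9.87% → Option A.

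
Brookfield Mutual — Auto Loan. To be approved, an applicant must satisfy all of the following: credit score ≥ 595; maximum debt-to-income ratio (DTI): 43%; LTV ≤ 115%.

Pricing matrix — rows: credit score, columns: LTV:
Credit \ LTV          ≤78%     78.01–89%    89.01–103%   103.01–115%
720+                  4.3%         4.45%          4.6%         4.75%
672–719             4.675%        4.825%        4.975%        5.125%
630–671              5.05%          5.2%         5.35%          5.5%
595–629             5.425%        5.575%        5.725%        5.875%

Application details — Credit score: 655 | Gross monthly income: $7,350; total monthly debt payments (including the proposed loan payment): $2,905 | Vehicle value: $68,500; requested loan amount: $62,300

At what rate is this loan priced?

5.35%

Credit score 655 ≥ 595; DTI: 2,905 ÷ 7,350 = 39.5%, within the 43% cap
LTV: 62,300 ÷ 68,500 = 90.9%, within 115% cap
Row: 655 falls in 630–671. Column: 90.9% falls in 89.01–103%. Rate = 5.35%.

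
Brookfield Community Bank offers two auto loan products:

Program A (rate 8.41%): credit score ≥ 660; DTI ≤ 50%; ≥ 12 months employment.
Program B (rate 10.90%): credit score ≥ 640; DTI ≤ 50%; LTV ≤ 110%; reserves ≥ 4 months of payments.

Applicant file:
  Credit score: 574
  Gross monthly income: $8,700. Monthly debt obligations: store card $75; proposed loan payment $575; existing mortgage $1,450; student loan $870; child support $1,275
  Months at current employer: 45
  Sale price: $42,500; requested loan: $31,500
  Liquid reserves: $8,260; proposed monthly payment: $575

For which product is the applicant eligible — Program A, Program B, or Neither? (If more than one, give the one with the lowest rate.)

Neither

Total debts = (75 + 575 + 1,450 + 870 + 1,275) = 4,245; DTI = 4,245/8,700 = 48.8%.
LTV = 31,500/42,500 = 74.1%.
Reserves = 8,260/575 = 14.4 months.
Program A: score 574 < 660; DTI 48.8% ≤ 50%; employment 45 ≥ 12 mo → does not qualify.
Program B: score 574 < 640; DTI 48.8% ≤ 50%; LTV 74.1% ≤ 110%; reserves 14.4 ≥ 4 mo → does not qualify.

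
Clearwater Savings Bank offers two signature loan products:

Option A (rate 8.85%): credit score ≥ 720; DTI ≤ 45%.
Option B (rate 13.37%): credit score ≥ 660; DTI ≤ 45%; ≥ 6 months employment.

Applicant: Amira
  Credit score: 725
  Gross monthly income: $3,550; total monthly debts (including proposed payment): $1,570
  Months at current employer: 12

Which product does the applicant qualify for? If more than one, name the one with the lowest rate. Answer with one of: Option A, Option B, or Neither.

Option A

DTI = 1,570/3,550 = 44.2%.
Option A: score 725 ≥ 720; DTI 44.2% ≤ 45% → qualifies.
Option B: score 725 ≥ 660; DTI 44.2% ≤ 45%; employment 12 ≥ 6 mo → qualifies.
Qualifying: Option A, Option B. Lowest rate is 8.85% → Option A.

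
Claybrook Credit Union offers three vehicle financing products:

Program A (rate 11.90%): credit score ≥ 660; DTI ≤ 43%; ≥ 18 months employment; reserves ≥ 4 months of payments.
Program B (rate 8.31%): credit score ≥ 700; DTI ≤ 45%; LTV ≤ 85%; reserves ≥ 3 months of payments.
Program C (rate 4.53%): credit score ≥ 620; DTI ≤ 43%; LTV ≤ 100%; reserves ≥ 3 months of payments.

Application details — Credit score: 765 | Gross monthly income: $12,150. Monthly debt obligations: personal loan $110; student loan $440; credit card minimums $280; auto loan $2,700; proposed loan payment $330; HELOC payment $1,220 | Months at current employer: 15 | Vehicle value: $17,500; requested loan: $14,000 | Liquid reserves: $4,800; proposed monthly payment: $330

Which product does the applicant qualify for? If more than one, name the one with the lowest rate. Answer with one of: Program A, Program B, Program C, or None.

Total debts = (110 + 440 + 280 + 2,700 + 330 + 1,220) = 5,080; DTI = 5,080/12,150 = 41.8%.
LTV = 14,000/17,500 = 80%.
Reserves = 4,800/330 = 14.5 months.
Program A: score 765 ≥ 660; DTI 41.8% ≤ 43%; employment 15 < 18 mo; reserves 14.5 ≥ 4 mo → does not qualify.
Program B: score 765 ≥ 700; DTI 41.8% ≤ 45%; LTV 80% ≤ 85%; reserves 14.5 ≥ 3 mo → qualifies.
Program C: score 765 ≥ 620; DTI 41.8% ≤ 43%; LTV 80% ≤ 100%; reserves 14.5 ≥ 3 mo → qualifies.
Qualifying: Program B, Program C. Lowest rate is 4.53% → Program C.

Program C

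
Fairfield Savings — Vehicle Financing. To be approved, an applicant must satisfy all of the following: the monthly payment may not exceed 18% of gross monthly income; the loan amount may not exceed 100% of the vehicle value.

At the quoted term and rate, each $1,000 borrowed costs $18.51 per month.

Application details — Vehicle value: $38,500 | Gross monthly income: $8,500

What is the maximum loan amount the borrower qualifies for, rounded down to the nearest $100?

Payment cap: 18% × $8,500 = $1,530/month.
At $18.51 per $1,000, that supports 1,530/18.51 × 1,000 ≈ $82,658 → $82,600.
LTV cap: 100% × $38,500 = $38,500 → $38,500.
Binding constraint: loan-to-value.

$38,500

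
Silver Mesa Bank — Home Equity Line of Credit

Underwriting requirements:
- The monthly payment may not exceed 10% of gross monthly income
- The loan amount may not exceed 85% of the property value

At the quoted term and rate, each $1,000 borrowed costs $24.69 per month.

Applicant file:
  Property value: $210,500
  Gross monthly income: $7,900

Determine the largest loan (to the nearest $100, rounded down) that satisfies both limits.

$31,900

Payment cap: 10% × $7,900 = $790/month.
At $24.69 per $1,000, that supports 790/24.69 × 1,000 ≈ $31,996 → $31,900.
LTV cap: 85% × $210,500 = $178,925 → $178,900.
Binding constraint: payment-to-income.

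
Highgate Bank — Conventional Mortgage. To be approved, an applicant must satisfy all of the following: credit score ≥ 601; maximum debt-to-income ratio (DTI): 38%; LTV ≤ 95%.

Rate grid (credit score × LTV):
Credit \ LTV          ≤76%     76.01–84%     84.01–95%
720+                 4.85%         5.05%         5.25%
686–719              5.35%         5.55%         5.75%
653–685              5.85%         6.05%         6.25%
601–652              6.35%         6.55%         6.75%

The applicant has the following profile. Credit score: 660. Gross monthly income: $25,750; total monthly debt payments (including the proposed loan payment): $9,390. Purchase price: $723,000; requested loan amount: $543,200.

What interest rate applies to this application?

Credit score 660 ≥ 601; Debt-to-income = 9,390/25,750 = 36.5% — meets 38% limit
LTV = 543,200/723,000 = 75.1% ≤ 95%
Row: 660 falls in 653–685. Column: 75.1% falls in ≤76%. Rate = 5.85%.

5.85%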